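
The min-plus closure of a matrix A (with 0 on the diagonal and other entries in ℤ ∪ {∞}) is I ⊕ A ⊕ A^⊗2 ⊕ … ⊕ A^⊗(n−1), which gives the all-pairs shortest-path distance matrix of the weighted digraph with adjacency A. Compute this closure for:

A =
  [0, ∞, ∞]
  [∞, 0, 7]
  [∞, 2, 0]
Closure =
  [0, ∞, ∞]
  [∞, 0, 7]
  [∞, 2, 0]

This is the Floyd-Warshall all-pairs shortest-path computation. For each intermediate vertex k = 0, 1, …, 2, update dist[i][j] ← min(dist[i][j], dist[i][k] + dist[k][j]). The final matrix gives, for each (i, j), the minimum total weight of any directed path from i to j (possibly empty when i = j).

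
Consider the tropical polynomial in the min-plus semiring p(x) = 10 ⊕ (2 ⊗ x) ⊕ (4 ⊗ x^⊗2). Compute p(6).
p(6) = 8

A tropical monomial a ⊗ x^⊗i evaluates to a + i · x. Evaluating each term at x = 6:
  Term 0 contributes 10 + 0 · 6 = 10
  Term 1 contributes 2 + 1 · 6 = 8
  Term 2 contributes 4 + 2 · 6 = 16
p(6) = ⊕ of these = min[10, 8, 16] = 8.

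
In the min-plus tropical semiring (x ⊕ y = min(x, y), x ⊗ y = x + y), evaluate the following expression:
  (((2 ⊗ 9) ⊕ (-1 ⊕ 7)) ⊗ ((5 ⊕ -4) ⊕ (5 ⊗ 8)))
(((2 ⊗ 9) ⊕ (-1 ⊕ 7)) ⊗ ((5 ⊕ -4) ⊕ (5 ⊗ 8))) = -5

Expand innermost to outermost. Recall ⊕ takes the minimum of its arguments and ⊗ takes their sum. Working out the expression (((2 ⊗ 9) ⊕ (-1 ⊕ 7)) ⊗ ((5 ⊕ -4) ⊕ (5 ⊗ 8))) gives -5.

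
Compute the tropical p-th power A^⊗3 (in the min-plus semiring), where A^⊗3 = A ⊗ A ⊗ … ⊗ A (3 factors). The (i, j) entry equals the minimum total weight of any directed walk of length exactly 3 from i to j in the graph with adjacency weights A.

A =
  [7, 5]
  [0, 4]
A^⊗3 =
  [9, 10]
  [5, 9]

Each entry (A^⊗3)_ij equals the minimum over all length-3 walks i = v_0 → v_1 → … → v_3 = j of Σ_t A[v_t][v_{t+1}]. For example, for (i, j) = (0, 1) we minimise over 4 possible intermediate vertex sequences; the minimum is 10, attained along the walk 0 → 1 → 0 → 1.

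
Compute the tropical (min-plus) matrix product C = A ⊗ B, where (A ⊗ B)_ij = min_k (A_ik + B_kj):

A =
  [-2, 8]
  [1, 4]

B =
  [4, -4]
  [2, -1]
A ⊗ B =
  [2, -6]
  [5, -3]

Apply the min-plus product entry-by-entry:
  C[0][0] = min over k of (A[0][0] + B[0][0] = -2 + 4 = 2, A[0][1] + B[1][0] = 8 + 2 = 10) = 2 (attained at k = 0)
  C[0][1] = min over k of (A[0][0] + B[0][1] = -2 + -4 = -6, A[0][1] + B[1][1] = 8 + -1 = 7) = -6 (attained at k = 0)
  C[1][0] = min over k of (A[1][0] + B[0][0] = 1 + 4 = 5, A[1][1] + B[1][0] = 4 + 2 = 6) = 5 (attained at k = 0)
  C[1][1] = min over k of (A[1][0] + B[0][1] = 1 + -4 = -3, A[1][1] + B[1][1] = 4 + -1 = 3) = -3 (attained at k = 0)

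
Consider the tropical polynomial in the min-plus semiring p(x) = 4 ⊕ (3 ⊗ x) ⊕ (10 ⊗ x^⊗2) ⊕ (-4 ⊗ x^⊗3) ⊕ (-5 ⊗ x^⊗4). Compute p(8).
p(8) = 4

A tropical monomial a ⊗ x^⊗i evaluates to a + i · x. Evaluating each term at x = 8:
  Term 0 contributes 4 + 0 · 8 = 4
  Term 1 contributes 3 + 1 · 8 = 11
  Term 2 contributes 10 + 2 · 8 = 26
  Term 3 contributes -4 + 3 · 8 = 20
  Term 4 contributes -5 + 4 · 8 = 27
p(8) = ⊕ of these = min[4, 11, 26, 20, 27] = 4.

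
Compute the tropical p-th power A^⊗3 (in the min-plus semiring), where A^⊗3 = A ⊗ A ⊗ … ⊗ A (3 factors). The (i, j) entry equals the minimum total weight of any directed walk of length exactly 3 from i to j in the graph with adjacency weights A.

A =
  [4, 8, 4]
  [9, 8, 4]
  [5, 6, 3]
A^⊗3 =
  [12, 13, 10]
  [12, 13, 10]
  [11, 12, 9]

Each entry (A^⊗3)_ij equals the minimum over all length-3 walks i = v_0 → v_1 → … → v_3 = j of Σ_t A[v_t][v_{t+1}]. For example, for (i, j) = (0, 2) we minimise over 9 possible intermediate vertex sequences; the minimum is 10, attained along the walk 0 → 2 → 2 → 2.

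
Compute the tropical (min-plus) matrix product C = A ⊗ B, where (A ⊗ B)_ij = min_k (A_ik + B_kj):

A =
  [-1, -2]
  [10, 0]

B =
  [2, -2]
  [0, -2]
A ⊗ B =
  [-2, -4]
  [0, -2]

Apply the min-plus product entry-by-entry:
  C[0][0] = min over k of (A[0][0] + B[0][0] = -1 + 2 = 1, A[0][1] + B[1][0] = -2 + 0 = -2) = -2 (attained at k = 1)
  C[0][1] = min over k of (A[0][0] + B[0][1] = -1 + -2 = -3, A[0][1] + B[1][1] = -2 + -2 = -4) = -4 (attained at k = 1)
  C[1][0] = min over k of (A[1][0] + B[0][0] = 10 + 2 = 12, A[1][1] + B[1][0] = 0 + 0 = 0) = 0 (attained at k = 1)
  C[1][1] = min over k of (A[1][0] + B[0][1] = 10 + -2 = 8, A[1][1] + B[1][1] = 0 + -2 = -2) = -2 (attained at k = 1)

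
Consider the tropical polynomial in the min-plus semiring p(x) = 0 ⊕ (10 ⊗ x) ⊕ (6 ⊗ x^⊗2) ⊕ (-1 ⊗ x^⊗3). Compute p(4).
p(4) = 0

A tropical monomial a ⊗ x^⊗i evaluates to a + i · x. Evaluating each term at x = 4:
  Term 0 contributes 0 + 0 · 4 = 0
  Term 1 contributes 10 + 1 · 4 = 14
  Term 2 contributes 6 + 2 · 4 = 14
  Term 3 contributes -1 + 3 · 4 = 11
p(4) = ⊕ of these = min[0, 14, 14, 11] = 0.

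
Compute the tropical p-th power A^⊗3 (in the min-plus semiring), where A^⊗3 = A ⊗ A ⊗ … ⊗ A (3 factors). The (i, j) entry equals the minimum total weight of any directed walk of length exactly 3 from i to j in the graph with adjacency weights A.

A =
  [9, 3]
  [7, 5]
A^⊗3 =
  [15, 13]
  [17, 15]

Each entry (A^⊗3)_ij equals the minimum over all length-3 walks i = v_0 → v_1 → … → v_3 = j of Σ_t A[v_t][v_{t+1}]. For example, for (i, j) = (0, 1) we minimise over 4 possible intermediate vertex sequences; the minimum is 13, attained along the walk 0 → 1 → 0 → 1.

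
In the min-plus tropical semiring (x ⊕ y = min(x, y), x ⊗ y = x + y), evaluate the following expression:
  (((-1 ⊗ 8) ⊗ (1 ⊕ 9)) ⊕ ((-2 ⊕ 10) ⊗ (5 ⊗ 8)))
(((-1 ⊗ 8) ⊗ (1 ⊕ 9)) ⊕ ((-2 ⊕ 10) ⊗ (5 ⊗ 8))) = 8

Expand innermost to outermost. Recall ⊕ takes the minimum of its arguments and ⊗ takes their sum. Working out the expression (((-1 ⊗ 8) ⊗ (1 ⊕ 9)) ⊕ ((-2 ⊕ 10) ⊗ (5 ⊗ 8))) gives 8.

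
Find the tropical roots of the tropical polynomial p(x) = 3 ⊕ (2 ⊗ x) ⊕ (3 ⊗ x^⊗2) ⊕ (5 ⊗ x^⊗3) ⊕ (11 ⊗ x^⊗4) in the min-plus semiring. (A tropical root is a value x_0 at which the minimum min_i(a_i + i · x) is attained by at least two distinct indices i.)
Roots: {-6, -2, -1, 1}

Each tropical root is a break point of the lower envelope of the lines y = a_i + i · x (there are 5 lines, with slopes 0, 1, ..., 4). Only the lines that attain the minimum somewhere contribute to roots; other lines are dominated. Here the surviving (envelope) indices are i = 4, i = 3, i = 2, i = 1, i = 0.
Intersections between consecutive envelope lines give the roots: for adjacent envelope indices i < j the intersection is x = (a_i − a_j) / (j − i). Reading off the sorted break points: {-6, -2, -1, 1}.
Verification: at each break x_0, at least two indices attain the minimum of min_i(a_i + i · x_0).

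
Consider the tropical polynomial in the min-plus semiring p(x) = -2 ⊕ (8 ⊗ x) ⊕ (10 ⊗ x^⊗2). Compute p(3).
p(3) = -2

A tropical monomial a ⊗ x^⊗i evaluates to a + i · x. Evaluating each term at x = 3:
  Term 0 contributes -2 + 0 · 3 = -2
  Term 1 contributes 8 + 1 · 3 = 11
  Term 2 contributes 10 + 2 · 3 = 16
p(3) = ⊕ of these = min[-2, 11, 16] = -2.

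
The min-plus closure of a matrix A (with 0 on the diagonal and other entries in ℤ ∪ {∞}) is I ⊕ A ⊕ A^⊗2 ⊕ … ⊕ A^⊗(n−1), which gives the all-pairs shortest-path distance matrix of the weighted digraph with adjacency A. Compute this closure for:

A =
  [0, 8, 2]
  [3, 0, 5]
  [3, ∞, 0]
Closure =
  [0, 8, 2]
  [3, 0, 5]
  [3, 11, 0]

This is the Floyd-Warshall all-pairs shortest-path computation. For each intermediate vertex k = 0, 1, …, 2, update dist[i][j] ← min(dist[i][j], dist[i][k] + dist[k][j]). The final matrix gives, for each (i, j), the minimum total weight of any directed path from i to j (possibly empty when i = j).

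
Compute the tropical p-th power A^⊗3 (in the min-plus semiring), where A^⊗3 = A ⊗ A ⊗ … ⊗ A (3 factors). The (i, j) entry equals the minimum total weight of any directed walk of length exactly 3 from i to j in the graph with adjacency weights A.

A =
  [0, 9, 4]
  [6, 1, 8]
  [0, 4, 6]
A^⊗3 =
  [0, 8, 4]
  [6, 3, 10]
  [0, 6, 4]

Each entry (A^⊗3)_ij equals the minimum over all length-3 walks i = v_0 → v_1 → … → v_3 = j of Σ_t A[v_t][v_{t+1}]. For example, for (i, j) = (0, 2) we minimise over 9 possible intermediate vertex sequences; the minimum is 4, attained along the walk 0 → 0 → 0 → 2.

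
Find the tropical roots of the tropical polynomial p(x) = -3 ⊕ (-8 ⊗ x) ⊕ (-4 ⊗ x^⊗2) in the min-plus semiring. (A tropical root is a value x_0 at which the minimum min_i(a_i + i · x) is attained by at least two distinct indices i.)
Roots: {-4, 5}

Each tropical root is a break point of the lower envelope of the lines y = a_i + i · x (there are 3 lines, with slopes 0, 1, ..., 2). Only the lines that attain the minimum somewhere contribute to roots; other lines are dominated. Here the surviving (envelope) indices are i = 2, i = 1, i = 0.
Intersections between consecutive envelope lines give the roots: for adjacent envelope indices i < j the intersection is x = (a_i − a_j) / (j − i). Reading off the sorted break points: {-4, 5}.
Verification: at each break x_0, at least two indices attain the minimum of min_i(a_i + i · x_0).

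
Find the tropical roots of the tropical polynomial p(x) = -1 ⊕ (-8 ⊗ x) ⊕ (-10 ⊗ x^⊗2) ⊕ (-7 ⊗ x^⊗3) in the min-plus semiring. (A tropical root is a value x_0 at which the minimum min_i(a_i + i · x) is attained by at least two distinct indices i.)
Roots: {-3, 2, 7}

Each tropical root is a break point of the lower envelope of the lines y = a_i + i · x (there are 4 lines, with slopes 0, 1, ..., 3). Only the lines that attain the minimum somewhere contribute to roots; other lines are dominated. Here the surviving (envelope) indices are i = 3, i = 2, i = 1, i = 0.
Intersections between consecutive envelope lines give the roots: for adjacent envelope indices i < j the intersection is x = (a_i − a_j) / (j − i). Reading off the sorted break points: {-3, 2, 7}.
Verification: at each break x_0, at least two indices attain the minimum of min_i(a_i + i · x_0).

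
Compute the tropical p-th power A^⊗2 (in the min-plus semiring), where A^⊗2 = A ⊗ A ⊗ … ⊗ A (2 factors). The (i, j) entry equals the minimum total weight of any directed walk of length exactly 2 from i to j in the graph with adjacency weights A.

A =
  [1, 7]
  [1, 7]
A^⊗2 =
  [2, 8]
  [2, 8]

Each entry (A^⊗2)_ij equals the minimum over all length-2 walks i = v_0 → v_1 → … → v_2 = j of Σ_t A[v_t][v_{t+1}]. For example, for (i, j) = (0, 1) we minimise over 2 possible intermediate vertex sequences; the minimum is 8, attained along the walk 0 → 0 → 1.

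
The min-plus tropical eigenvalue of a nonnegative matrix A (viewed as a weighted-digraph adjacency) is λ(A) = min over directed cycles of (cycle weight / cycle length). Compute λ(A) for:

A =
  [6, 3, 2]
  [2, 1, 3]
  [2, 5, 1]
λ(A) = 1

Enumerate directed cycles and compute their means (weight / length). Sample:
  cycle 0 → 0: weight = 6, length = 1, mean = 6/1 ≈ 6.000
  cycle 1 → 1: weight = 1, length = 1, mean = 1/1 ≈ 1.000
  cycle 2 → 2: weight = 1, length = 1, mean = 1/1 ≈ 1.000
  cycle 0 → 1 → 0: weight = 5, length = 2, mean = 5/2 ≈ 2.500
  cycle 0 → 2 → 0: weight = 4, length = 2, mean = 4/2 ≈ 2.000
  cycle 1 → 0 → 1: weight = 5, length = 2, mean = 5/2 ≈ 2.500
Minimum mean = 1.000, attained e.g. along the cycle 1 → 1 with weight 1 and length 1. So λ(A) = 1/1 = 1.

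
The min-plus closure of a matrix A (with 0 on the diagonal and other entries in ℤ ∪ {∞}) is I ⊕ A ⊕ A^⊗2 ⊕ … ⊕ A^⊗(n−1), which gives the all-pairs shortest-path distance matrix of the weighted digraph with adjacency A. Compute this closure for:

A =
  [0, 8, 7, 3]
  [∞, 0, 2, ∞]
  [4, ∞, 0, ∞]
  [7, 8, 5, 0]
Closure =
  [0, 8, 7, 3]
  [6, 0, 2, 9]
  [4, 12, 0, 7]
  [7, 8, 5, 0]

This is the Floyd-Warshall all-pairs shortest-path computation. For each intermediate vertex k = 0, 1, …, 3, update dist[i][j] ← min(dist[i][j], dist[i][k] + dist[k][j]). The final matrix gives, for each (i, j), the minimum total weight of any directed path from i to j (possibly empty when i = j).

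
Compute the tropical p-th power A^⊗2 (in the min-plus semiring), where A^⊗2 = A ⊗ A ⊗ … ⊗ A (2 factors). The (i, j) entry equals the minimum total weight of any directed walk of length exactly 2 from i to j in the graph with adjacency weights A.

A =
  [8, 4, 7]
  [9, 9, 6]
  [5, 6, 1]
A^⊗2 =
  [12, 12, 8]
  [11, 12, 7]
  [6, 7, 2]

Each entry (A^⊗2)_ij equals the minimum over all length-2 walks i = v_0 → v_1 → … → v_2 = j of Σ_t A[v_t][v_{t+1}]. For example, for (i, j) = (0, 2) we minimise over 3 possible intermediate vertex sequences; the minimum is 8, attained along the walk 0 → 2 → 2.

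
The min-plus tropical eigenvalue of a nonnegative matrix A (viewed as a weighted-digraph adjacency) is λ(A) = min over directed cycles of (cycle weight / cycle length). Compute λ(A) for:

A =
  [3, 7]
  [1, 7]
λ(A) = 3

Enumerate directed cycles and compute their means (weight / length). Sample:
  cycle 0 → 0: weight = 3, length = 1, mean = 3/1 ≈ 3.000
  cycle 1 → 1: weight = 7, length = 1, mean = 7/1 ≈ 7.000
  cycle 0 → 1 → 0: weight = 8, length = 2, mean = 8/2 ≈ 4.000
  cycle 1 → 0 → 1: weight = 8, length = 2, mean = 8/2 ≈ 4.000
Minimum mean = 3.000, attained e.g. along the cycle 0 → 0 with weight 3 and length 1. So λ(A) = 3/1 = 3.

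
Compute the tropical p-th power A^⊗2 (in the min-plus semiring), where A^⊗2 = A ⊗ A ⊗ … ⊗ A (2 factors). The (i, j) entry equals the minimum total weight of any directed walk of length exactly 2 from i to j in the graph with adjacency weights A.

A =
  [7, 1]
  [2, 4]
A^⊗2 =
  [3, 5]
  [6, 3]

Each entry (A^⊗2)_ij equals the minimum over all length-2 walks i = v_0 → v_1 → … → v_2 = j of Σ_t A[v_t][v_{t+1}]. For example, for (i, j) = (0, 1) we minimise over 2 possible intermediate vertex sequences; the minimum is 5, attained along the walk 0 → 1 → 1.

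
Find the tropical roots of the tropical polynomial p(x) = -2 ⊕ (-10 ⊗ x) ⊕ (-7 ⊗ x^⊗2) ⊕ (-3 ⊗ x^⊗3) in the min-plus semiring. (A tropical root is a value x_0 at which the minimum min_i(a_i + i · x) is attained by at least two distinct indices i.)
Roots: {-4, -3, 8}

Each tropical root is a break point of the lower envelope of the lines y = a_i + i · x (there are 4 lines, with slopes 0, 1, ..., 3). Only the lines that attain the minimum somewhere contribute to roots; other lines are dominated. Here the surviving (envelope) indices are i = 3, i = 2, i = 1, i = 0.
Intersections between consecutive envelope lines give the roots: for adjacent envelope indices i < j the intersection is x = (a_i − a_j) / (j − i). Reading off the sorted break points: {-4, -3, 8}.
Verification: at each break x_0, at least two indices attain the minimum of min_i(a_i + i · x_0).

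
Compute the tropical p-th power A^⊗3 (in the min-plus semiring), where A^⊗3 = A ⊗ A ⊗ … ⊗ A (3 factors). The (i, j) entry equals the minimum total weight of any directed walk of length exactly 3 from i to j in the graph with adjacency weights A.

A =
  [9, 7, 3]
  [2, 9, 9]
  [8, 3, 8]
A^⊗3 =
  [8, 14, 12]
  [11, 8, 13]
  [13, 12, 8]

Each entry (A^⊗3)_ij equals the minimum over all length-3 walks i = v_0 → v_1 → … → v_3 = j of Σ_t A[v_t][v_{t+1}]. For example, for (i, j) = (0, 2) we minimise over 9 possible intermediate vertex sequences; the minimum is 12, attained along the walk 0 → 1 → 0 → 2.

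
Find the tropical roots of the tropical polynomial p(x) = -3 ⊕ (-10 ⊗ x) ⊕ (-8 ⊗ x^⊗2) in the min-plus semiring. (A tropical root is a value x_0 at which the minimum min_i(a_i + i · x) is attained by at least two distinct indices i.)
Roots: {-2, 7}

Each tropical root is a break point of the lower envelope of the lines y = a_i + i · x (there are 3 lines, with slopes 0, 1, ..., 2). Only the lines that attain the minimum somewhere contribute to roots; other lines are dominated. Here the surviving (envelope) indices are i = 2, i = 1, i = 0.
Intersections between consecutive envelope lines give the roots: for adjacent envelope indices i < j the intersection is x = (a_i − a_j) / (j − i). Reading off the sorted break points: {-2, 7}.
Verification: at each break x_0, at least two indices attain the minimum of min_i(a_i + i · x_0).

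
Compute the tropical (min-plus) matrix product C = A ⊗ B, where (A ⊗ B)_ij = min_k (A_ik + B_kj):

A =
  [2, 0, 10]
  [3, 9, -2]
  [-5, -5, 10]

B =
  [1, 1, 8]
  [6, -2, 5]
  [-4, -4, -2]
A ⊗ B =
  [3, -2, 5]
  [-6, -6, -4]
  [-4, -7, 0]

Apply the min-plus product entry-by-entry:
  C[0][0] = min over k of (A[0][0] + B[0][0] = 2 + 1 = 3, A[0][1] + B[1][0] = 0 + 6 = 6, A[0][2] + B[2][0] = 10 + -4 = 6) = 3 (attained at k = 0)
  C[0][1] = min over k of (A[0][0] + B[0][1] = 2 + 1 = 3, A[0][1] + B[1][1] = 0 + -2 = -2, A[0][2] + B[2][1] = 10 + -4 = 6) = -2 (attained at k = 1)
  C[0][2] = min over k of (A[0][0] + B[0][2] = 2 + 8 = 10, A[0][1] + B[1][2] = 0 + 5 = 5, A[0][2] + B[2][2] = 10 + -2 = 8) = 5 (attained at k = 1)
  C[1][0] = min over k of (A[1][0] + B[0][0] = 3 + 1 = 4, A[1][1] + B[1][0] = 9 + 6 = 15, A[1][2] + B[2][0] = -2 + -4 = -6) = -6 (attained at k = 2)
  C[1][1] = min over k of (A[1][0] + B[0][1] = 3 + 1 = 4, A[1][1] + B[1][1] = 9 + -2 = 7, A[1][2] + B[2][1] = -2 + -4 = -6) = -6 (attained at k = 2)
  C[1][2] = min over k of (A[1][0] + B[0][2] = 3 + 8 = 11, A[1][1] + B[1][2] = 9 + 5 = 14, A[1][2] + B[2][2] = -2 + -2 = -4) = -4 (attained at k = 2)
  C[2][0] = min over k of (A[2][0] + B[0][0] = -5 + 1 = -4, A[2][1] + B[1][0] = -5 + 6 = 1, A[2][2] + B[2][0] = 10 + -4 = 6) = -4 (attained at k = 0)
  C[2][1] = min over k of (A[2][0] + B[0][1] = -5 + 1 = -4, A[2][1] + B[1][1] = -5 + -2 = -7, A[2][2] + B[2][1] = 10 + -4 = 6) = -7 (attained at k = 1)
  C[2][2] = min over k of (A[2][0] + B[0][2] = -5 + 8 = 3, A[2][1] + B[1][2] = -5 + 5 = 0, A[2][2] + B[2][2] = 10 + -2 = 8) = 0 (attained at k = 1)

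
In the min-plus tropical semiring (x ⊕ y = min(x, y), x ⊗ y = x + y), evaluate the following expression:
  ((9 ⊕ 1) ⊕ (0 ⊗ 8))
((9 ⊕ 1) ⊕ (0 ⊗ 8)) = 1

Expand innermost to outermost. Recall ⊕ takes the minimum of its arguments and ⊗ takes their sum. Working out the expression ((9 ⊕ 1) ⊕ (0 ⊗ 8)) gives 1.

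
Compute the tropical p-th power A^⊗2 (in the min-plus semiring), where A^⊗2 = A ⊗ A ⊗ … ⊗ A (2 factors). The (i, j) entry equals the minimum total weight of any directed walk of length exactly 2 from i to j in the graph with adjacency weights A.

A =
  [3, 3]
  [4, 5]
A^⊗2 =
  [6, 6]
  [7, 7]

Each entry (A^⊗2)_ij equals the minimum over all length-2 walks i = v_0 → v_1 → … → v_2 = j of Σ_t A[v_t][v_{t+1}]. For example, for (i, j) = (0, 1) we minimise over 2 possible intermediate vertex sequences; the minimum is 6, attained along the walk 0 → 0 → 1.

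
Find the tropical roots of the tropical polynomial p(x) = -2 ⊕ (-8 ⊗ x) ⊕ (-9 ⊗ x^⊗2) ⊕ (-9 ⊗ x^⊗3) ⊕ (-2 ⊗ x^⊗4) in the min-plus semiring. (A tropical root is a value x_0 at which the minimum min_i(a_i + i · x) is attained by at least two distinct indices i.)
Roots: {-7, 0, 1, 6}

Each tropical root is a break point of the lower envelope of the lines y = a_i + i · x (there are 5 lines, with slopes 0, 1, ..., 4). Only the lines that attain the minimum somewhere contribute to roots; other lines are dominated. Here the surviving (envelope) indices are i = 4, i = 3, i = 2, i = 1, i = 0.
Intersections between consecutive envelope lines give the roots: for adjacent envelope indices i < j the intersection is x = (a_i − a_j) / (j − i). Reading off the sorted break points: {-7, 0, 1, 6}.
Verification: at each break x_0, at least two indices attain the minimum of min_i(a_i + i · x_0).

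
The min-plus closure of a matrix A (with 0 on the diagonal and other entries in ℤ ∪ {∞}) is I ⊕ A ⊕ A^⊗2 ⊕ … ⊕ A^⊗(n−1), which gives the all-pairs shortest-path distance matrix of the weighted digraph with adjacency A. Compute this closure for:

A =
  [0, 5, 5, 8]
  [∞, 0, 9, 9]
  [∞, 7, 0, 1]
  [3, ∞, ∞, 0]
Closure =
  [0, 5, 5, 6]
  [12, 0, 9, 9]
  [4, 7, 0, 1]
  [3, 8, 8, 0]

This is the Floyd-Warshall all-pairs shortest-path computation. For each intermediate vertex k = 0, 1, …, 3, update dist[i][j] ← min(dist[i][j], dist[i][k] + dist[k][j]). The final matrix gives, for each (i, j), the minimum total weight of any directed path from i to j (possibly empty when i = j).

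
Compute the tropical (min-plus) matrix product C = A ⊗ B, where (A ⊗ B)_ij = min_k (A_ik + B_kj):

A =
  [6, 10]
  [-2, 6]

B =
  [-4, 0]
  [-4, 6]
A ⊗ B =
  [2, 6]
  [-6, -2]

Apply the min-plus product entry-by-entry:
  C[0][0] = min over k of (A[0][0] + B[0][0] = 6 + -4 = 2, A[0][1] + B[1][0] = 10 + -4 = 6) = 2 (attained at k = 0)
  C[0][1] = min over k of (A[0][0] + B[0][1] = 6 + 0 = 6, A[0][1] + B[1][1] = 10 + 6 = 16) = 6 (attained at k = 0)
  C[1][0] = min over k of (A[1][0] + B[0][0] = -2 + -4 = -6, A[1][1] + B[1][0] = 6 + -4 = 2) = -6 (attained at k = 0)
  C[1][1] = min over k of (A[1][0] + B[0][1] = -2 + 0 = -2, A[1][1] + B[1][1] = 6 + 6 = 12) = -2 (attained at k = 0)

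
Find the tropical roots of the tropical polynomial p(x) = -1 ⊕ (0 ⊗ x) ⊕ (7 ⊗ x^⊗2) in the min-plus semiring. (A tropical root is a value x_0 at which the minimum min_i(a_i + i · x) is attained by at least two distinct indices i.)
Roots: {-7, -1}

Each tropical root is a break point of the lower envelope of the lines y = a_i + i · x (there are 3 lines, with slopes 0, 1, ..., 2). Only the lines that attain the minimum somewhere contribute to roots; other lines are dominated. Here the surviving (envelope) indices are i = 2, i = 1, i = 0.
Intersections between consecutive envelope lines give the roots: for adjacent envelope indices i < j the intersection is x = (a_i − a_j) / (j − i). Reading off the sorted break points: {-7, -1}.
Verification: at each break x_0, at least two indices attain the minimum of min_i(a_i + i · x_0).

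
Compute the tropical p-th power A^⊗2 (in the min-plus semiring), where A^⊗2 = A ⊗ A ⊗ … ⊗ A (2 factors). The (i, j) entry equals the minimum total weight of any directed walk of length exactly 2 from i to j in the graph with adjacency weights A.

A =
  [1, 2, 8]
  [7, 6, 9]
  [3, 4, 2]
A^⊗2 =
  [2, 3, 9]
  [8, 9, 11]
  [4, 5, 4]

Each entry (A^⊗2)_ij equals the minimum over all length-2 walks i = v_0 → v_1 → … → v_2 = j of Σ_t A[v_t][v_{t+1}]. For example, for (i, j) = (0, 2) we minimise over 3 possible intermediate vertex sequences; the minimum is 9, attained along the walk 0 → 0 → 2.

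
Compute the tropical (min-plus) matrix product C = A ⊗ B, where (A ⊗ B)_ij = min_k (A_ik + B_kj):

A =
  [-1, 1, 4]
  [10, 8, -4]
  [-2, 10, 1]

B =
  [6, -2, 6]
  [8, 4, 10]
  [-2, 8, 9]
A ⊗ B =
  [2, -3, 5]
  [-6, 4, 5]
  [-1, -4, 4]

Apply the min-plus product entry-by-entry:
  C[0][0] = min over k of (A[0][0] + B[0][0] = -1 + 6 = 5, A[0][1] + B[1][0] = 1 + 8 = 9, A[0][2] + B[2][0] = 4 + -2 = 2) = 2 (attained at k = 2)
  C[0][1] = min over k of (A[0][0] + B[0][1] = -1 + -2 = -3, A[0][1] + B[1][1] = 1 + 4 = 5, A[0][2] + B[2][1] = 4 + 8 = 12) = -3 (attained at k = 0)
  C[0][2] = min over k of (A[0][0] + B[0][2] = -1 + 6 = 5, A[0][1] + B[1][2] = 1 + 10 = 11, A[0][2] + B[2][2] = 4 + 9 = 13) = 5 (attained at k = 0)
  C[1][0] = min over k of (A[1][0] + B[0][0] = 10 + 6 = 16, A[1][1] + B[1][0] = 8 + 8 = 16, A[1][2] + B[2][0] = -4 + -2 = -6) = -6 (attained at k = 2)
  C[1][1] = min over k of (A[1][0] + B[0][1] = 10 + -2 = 8, A[1][1] + B[1][1] = 8 + 4 = 12, A[1][2] + B[2][1] = -4 + 8 = 4) = 4 (attained at k = 2)
  C[1][2] = min over k of (A[1][0] + B[0][2] = 10 + 6 = 16, A[1][1] + B[1][2] = 8 + 10 = 18, A[1][2] + B[2][2] = -4 + 9 = 5) = 5 (attained at k = 2)
  C[2][0] = min over k of (A[2][0] + B[0][0] = -2 + 6 = 4, A[2][1] + B[1][0] = 10 + 8 = 18, A[2][2] + B[2][0] = 1 + -2 = -1) = -1 (attained at k = 2)
  C[2][1] = min over k of (A[2][0] + B[0][1] = -2 + -2 = -4, A[2][1] + B[1][1] = 10 + 4 = 14, A[2][2] + B[2][1] = 1 + 8 = 9) = -4 (attained at k = 0)
  C[2][2] = min over k of (A[2][0] + B[0][2] = -2 + 6 = 4, A[2][1] + B[1][2] = 10 + 10 = 20, A[2][2] + B[2][2] = 1 + 9 = 10) = 4 (attained at k = 0)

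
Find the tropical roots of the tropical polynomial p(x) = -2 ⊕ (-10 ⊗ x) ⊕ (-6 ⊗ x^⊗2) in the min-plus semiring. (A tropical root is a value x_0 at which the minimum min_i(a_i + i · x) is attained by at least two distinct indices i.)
Roots: {-4, 8}

Each tropical root is a break point of the lower envelope of the lines y = a_i + i · x (there are 3 lines, with slopes 0, 1, ..., 2). Only the lines that attain the minimum somewhere contribute to roots; other lines are dominated. Here the surviving (envelope) indices are i = 2, i = 1, i = 0.
Intersections between consecutive envelope lines give the roots: for adjacent envelope indices i < j the intersection is x = (a_i − a_j) / (j − i). Reading off the sorted break points: {-4, 8}.
Verification: at each break x_0, at least two indices attain the minimum of min_i(a_i + i · x_0).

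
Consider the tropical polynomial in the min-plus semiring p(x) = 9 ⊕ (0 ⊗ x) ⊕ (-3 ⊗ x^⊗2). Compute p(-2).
p(-2) = -7

A tropical monomial a ⊗ x^⊗i evaluates to a + i · x. Evaluating each term at x = -2:
  Term 0 contributes 9 + 0 · -2 = 9
  Term 1 contributes 0 + 1 · -2 = -2
  Term 2 contributes -3 + 2 · -2 = -7
p(-2) = ⊕ of these = min[9, -2, -7] = -7.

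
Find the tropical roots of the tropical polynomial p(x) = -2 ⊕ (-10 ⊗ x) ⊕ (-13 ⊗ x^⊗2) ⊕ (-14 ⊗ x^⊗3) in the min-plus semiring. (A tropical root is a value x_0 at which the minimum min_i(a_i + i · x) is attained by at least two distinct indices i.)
Roots: {1, 3, 8}

Each tropical root is a break point of the lower envelope of the lines y = a_i + i · x (there are 4 lines, with slopes 0, 1, ..., 3). Only the lines that attain the minimum somewhere contribute to roots; other lines are dominated. Here the surviving (envelope) indices are i = 3, i = 2, i = 1, i = 0.
Intersections between consecutive envelope lines give the roots: for adjacent envelope indices i < j the intersection is x = (a_i − a_j) / (j − i). Reading off the sorted break points: {1, 3, 8}.
Verification: at each break x_0, at least two indices attain the minimum of min_i(a_i + i · x_0).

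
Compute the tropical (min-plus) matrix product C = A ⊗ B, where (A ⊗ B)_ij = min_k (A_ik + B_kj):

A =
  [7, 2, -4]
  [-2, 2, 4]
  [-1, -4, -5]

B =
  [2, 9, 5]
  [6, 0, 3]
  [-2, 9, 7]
A ⊗ B =
  [-6, 2, 3]
  [0, 2, 3]
  [-7, -4, -1]

Apply the min-plus product entry-by-entry:
  C[0][0] = min over k of (A[0][0] + B[0][0] = 7 + 2 = 9, A[0][1] + B[1][0] = 2 + 6 = 8, A[0][2] + B[2][0] = -4 + -2 = -6) = -6 (attained at k = 2)
  C[0][1] = min over k of (A[0][0] + B[0][1] = 7 + 9 = 16, A[0][1] + B[1][1] = 2 + 0 = 2, A[0][2] + B[2][1] = -4 + 9 = 5) = 2 (attained at k = 1)
  C[0][2] = min over k of (A[0][0] + B[0][2] = 7 + 5 = 12, A[0][1] + B[1][2] = 2 + 3 = 5, A[0][2] + B[2][2] = -4 + 7 = 3) = 3 (attained at k = 2)
  C[1][0] = min over k of (A[1][0] + B[0][0] = -2 + 2 = 0, A[1][1] + B[1][0] = 2 + 6 = 8, A[1][2] + B[2][0] = 4 + -2 = 2) = 0 (attained at k = 0)
  C[1][1] = min over k of (A[1][0] + B[0][1] = -2 + 9 = 7, A[1][1] + B[1][1] = 2 + 0 = 2, A[1][2] + B[2][1] = 4 + 9 = 13) = 2 (attained at k = 1)
  C[1][2] = min over k of (A[1][0] + B[0][2] = -2 + 5 = 3, A[1][1] + B[1][2] = 2 + 3 = 5, A[1][2] + B[2][2] = 4 + 7 = 11) = 3 (attained at k = 0)
  C[2][0] = min over k of (A[2][0] + B[0][0] = -1 + 2 = 1, A[2][1] + B[1][0] = -4 + 6 = 2, A[2][2] + B[2][0] = -5 + -2 = -7) = -7 (attained at k = 2)
  C[2][1] = min over k of (A[2][0] + B[0][1] = -1 + 9 = 8, A[2][1] + B[1][1] = -4 + 0 = -4, A[2][2] + B[2][1] = -5 + 9 = 4) = -4 (attained at k = 1)
  C[2][2] = min over k of (A[2][0] + B[0][2] = -1 + 5 = 4, A[2][1] + B[1][2] = -4 + 3 = -1, A[2][2] + B[2][2] = -5 + 7 = 2) = -1 (attained at k = 1)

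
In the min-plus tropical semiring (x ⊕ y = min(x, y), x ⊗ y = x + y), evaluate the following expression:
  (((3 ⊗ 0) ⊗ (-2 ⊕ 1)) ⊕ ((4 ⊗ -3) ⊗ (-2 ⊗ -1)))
(((3 ⊗ 0) ⊗ (-2 ⊕ 1)) ⊕ ((4 ⊗ -3) ⊗ (-2 ⊗ -1))) = -2

Expand innermost to outermost. Recall ⊕ takes the minimum of its arguments and ⊗ takes their sum. Working out the expression (((3 ⊗ 0) ⊗ (-2 ⊕ 1)) ⊕ ((4 ⊗ -3) ⊗ (-2 ⊗ -1))) gives -2.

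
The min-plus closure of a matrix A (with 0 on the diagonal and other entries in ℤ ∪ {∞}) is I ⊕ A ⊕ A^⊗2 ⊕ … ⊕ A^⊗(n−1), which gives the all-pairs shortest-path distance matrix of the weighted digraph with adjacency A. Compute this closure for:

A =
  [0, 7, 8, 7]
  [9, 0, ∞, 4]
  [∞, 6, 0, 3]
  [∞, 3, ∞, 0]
Closure =
  [0, 7, 8, 7]
  [9, 0, 17, 4]
  [15, 6, 0, 3]
  [12, 3, 20, 0]

This is the Floyd-Warshall all-pairs shortest-path computation. For each intermediate vertex k = 0, 1, …, 3, update dist[i][j] ← min(dist[i][j], dist[i][k] + dist[k][j]). The final matrix gives, for each (i, j), the minimum total weight of any directed path from i to j (possibly empty when i = j).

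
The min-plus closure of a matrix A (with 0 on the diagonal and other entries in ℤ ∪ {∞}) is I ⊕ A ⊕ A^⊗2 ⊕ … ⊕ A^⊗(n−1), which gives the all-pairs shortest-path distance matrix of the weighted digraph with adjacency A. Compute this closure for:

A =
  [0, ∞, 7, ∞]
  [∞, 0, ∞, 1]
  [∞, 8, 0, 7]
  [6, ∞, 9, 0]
Closure =
  [0, 15, 7, 14]
  [7, 0, 10, 1]
  [13, 8, 0, 7]
  [6, 17, 9, 0]

This is the Floyd-Warshall all-pairs shortest-path computation. For each intermediate vertex k = 0, 1, …, 3, update dist[i][j] ← min(dist[i][j], dist[i][k] + dist[k][j]). The final matrix gives, for each (i, j), the minimum total weight of any directed path from i to j (possibly empty when i = j).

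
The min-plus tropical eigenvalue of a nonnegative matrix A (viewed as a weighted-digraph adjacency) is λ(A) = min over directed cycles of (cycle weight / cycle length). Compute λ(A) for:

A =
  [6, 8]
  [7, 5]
λ(A) = 5

Enumerate directed cycles and compute their means (weight / length). Sample:
  cycle 0 → 0: weight = 6, length = 1, mean = 6/1 ≈ 6.000
  cycle 1 → 1: weight = 5, length = 1, mean = 5/1 ≈ 5.000
  cycle 0 → 1 → 0: weight = 15, length = 2, mean = 15/2 ≈ 7.500
  cycle 1 → 0 → 1: weight = 15, length = 2, mean = 15/2 ≈ 7.500
Minimum mean = 5.000, attained e.g. along the cycle 1 → 1 with weight 5 and length 1. So λ(A) = 5/1 = 5.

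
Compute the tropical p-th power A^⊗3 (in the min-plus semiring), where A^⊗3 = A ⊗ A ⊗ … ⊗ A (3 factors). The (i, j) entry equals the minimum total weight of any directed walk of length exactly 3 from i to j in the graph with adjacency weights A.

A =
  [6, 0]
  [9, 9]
A^⊗3 =
  [15, 9]
  [18, 15]

Each entry (A^⊗3)_ij equals the minimum over all length-3 walks i = v_0 → v_1 → … → v_3 = j of Σ_t A[v_t][v_{t+1}]. For example, for (i, j) = (0, 1) we minimise over 4 possible intermediate vertex sequences; the minimum is 9, attained along the walk 0 → 1 → 0 → 1.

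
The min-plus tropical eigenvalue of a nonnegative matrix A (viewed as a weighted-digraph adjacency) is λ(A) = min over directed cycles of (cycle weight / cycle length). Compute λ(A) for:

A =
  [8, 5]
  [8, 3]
λ(A) = 3

Enumerate directed cycles and compute their means (weight / length). Sample:
  cycle 0 → 0: weight = 8, length = 1, mean = 8/1 ≈ 8.000
  cycle 1 → 1: weight = 3, length = 1, mean = 3/1 ≈ 3.000
  cycle 0 → 1 → 0: weight = 13, length = 2, mean = 13/2 ≈ 6.500
  cycle 1 → 0 → 1: weight = 13, length = 2, mean = 13/2 ≈ 6.500
Minimum mean = 3.000, attained e.g. along the cycle 1 → 1 with weight 3 and length 1. So λ(A) = 3/1 = 3.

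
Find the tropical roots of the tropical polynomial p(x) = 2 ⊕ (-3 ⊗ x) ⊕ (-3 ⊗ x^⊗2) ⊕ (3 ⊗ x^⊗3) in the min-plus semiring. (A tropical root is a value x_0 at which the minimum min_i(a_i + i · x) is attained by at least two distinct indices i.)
Roots: {-6, 0, 5}

Each tropical root is a break point of the lower envelope of the lines y = a_i + i · x (there are 4 lines, with slopes 0, 1, ..., 3). Only the lines that attain the minimum somewhere contribute to roots; other lines are dominated. Here the surviving (envelope) indices are i = 3, i = 2, i = 1, i = 0.
Intersections between consecutive envelope lines give the roots: for adjacent envelope indices i < j the intersection is x = (a_i − a_j) / (j − i). Reading off the sorted break points: {-6, 0, 5}.
Verification: at each break x_0, at least two indices attain the minimum of min_i(a_i + i · x_0).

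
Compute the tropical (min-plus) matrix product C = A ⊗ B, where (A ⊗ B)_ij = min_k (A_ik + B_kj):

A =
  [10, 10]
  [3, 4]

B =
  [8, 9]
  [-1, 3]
A ⊗ B =
  [9, 13]
  [3, 7]

Apply the min-plus product entry-by-entry:
  C[0][0] = min over k of (A[0][0] + B[0][0] = 10 + 8 = 18, A[0][1] + B[1][0] = 10 + -1 = 9) = 9 (attained at k = 1)
  C[0][1] = min over k of (A[0][0] + B[0][1] = 10 + 9 = 19, A[0][1] + B[1][1] = 10 + 3 = 13) = 13 (attained at k = 1)
  C[1][0] = min over k of (A[1][0] + B[0][0] = 3 + 8 = 11, A[1][1] + B[1][0] = 4 + -1 = 3) = 3 (attained at k = 1)
  C[1][1] = min over k of (A[1][0] + B[0][1] = 3 + 9 = 12, A[1][1] + B[1][1] = 4 + 3 = 7) = 7 (attained at k = 1)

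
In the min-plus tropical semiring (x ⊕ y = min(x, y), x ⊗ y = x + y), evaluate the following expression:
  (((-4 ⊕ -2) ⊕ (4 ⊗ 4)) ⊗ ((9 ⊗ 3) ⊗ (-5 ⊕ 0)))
(((-4 ⊕ -2) ⊕ (4 ⊗ 4)) ⊗ ((9 ⊗ 3) ⊗ (-5 ⊕ 0))) = 3

Expand innermost to outermost. Recall ⊕ takes the minimum of its arguments and ⊗ takes their sum. Working out the expression (((-4 ⊕ -2) ⊕ (4 ⊗ 4)) ⊗ ((9 ⊗ 3) ⊗ (-5 ⊕ 0))) gives 3.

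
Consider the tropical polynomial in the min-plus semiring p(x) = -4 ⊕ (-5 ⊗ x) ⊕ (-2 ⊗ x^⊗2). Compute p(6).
p(6) = -4

A tropical monomial a ⊗ x^⊗i evaluates to a + i · x. Evaluating each term at x = 6:
  Term 0 contributes -4 + 0 · 6 = -4
  Term 1 contributes -5 + 1 · 6 = 1
  Term 2 contributes -2 + 2 · 6 = 10
p(6) = ⊕ of these = min[-4, 1, 10] = -4.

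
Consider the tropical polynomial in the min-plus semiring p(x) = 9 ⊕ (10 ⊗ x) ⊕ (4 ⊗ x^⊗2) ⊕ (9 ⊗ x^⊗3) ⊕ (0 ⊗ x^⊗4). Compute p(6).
p(6) = 9

A tropical monomial a ⊗ x^⊗i evaluates to a + i · x. Evaluating each term at x = 6:
  Term 0 contributes 9 + 0 · 6 = 9
  Term 1 contributes 10 + 1 · 6 = 16
  Term 2 contributes 4 + 2 · 6 = 16
  Term 3 contributes 9 + 3 · 6 = 27
  Term 4 contributes 0 + 4 · 6 = 24
p(6) = ⊕ of these = min[9, 16, 16, 27, 24] = 9.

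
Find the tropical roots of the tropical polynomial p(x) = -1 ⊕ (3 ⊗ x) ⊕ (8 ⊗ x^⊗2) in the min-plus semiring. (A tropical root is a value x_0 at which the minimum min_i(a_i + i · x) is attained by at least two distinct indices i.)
Roots: {-5, -4}

Each tropical root is a break point of the lower envelope of the lines y = a_i + i · x (there are 3 lines, with slopes 0, 1, ..., 2). Only the lines that attain the minimum somewhere contribute to roots; other lines are dominated. Here the surviving (envelope) indices are i = 2, i = 1, i = 0.
Intersections between consecutive envelope lines give the roots: for adjacent envelope indices i < j the intersection is x = (a_i − a_j) / (j − i). Reading off the sorted break points: {-5, -4}.
Verification: at each break x_0, at least two indices attain the minimum of min_i(a_i + i · x_0).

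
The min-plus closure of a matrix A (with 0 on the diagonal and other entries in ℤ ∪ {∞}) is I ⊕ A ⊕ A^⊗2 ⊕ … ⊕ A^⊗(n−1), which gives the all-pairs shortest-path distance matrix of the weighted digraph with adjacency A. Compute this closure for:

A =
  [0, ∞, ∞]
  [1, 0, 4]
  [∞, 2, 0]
Closure =
  [0, ∞, ∞]
  [1, 0, 4]
  [3, 2, 0]

This is the Floyd-Warshall all-pairs shortest-path computation. For each intermediate vertex k = 0, 1, …, 2, update dist[i][j] ← min(dist[i][j], dist[i][k] + dist[k][j]). The final matrix gives, for each (i, j), the minimum total weight of any directed path from i to j (possibly empty when i = j).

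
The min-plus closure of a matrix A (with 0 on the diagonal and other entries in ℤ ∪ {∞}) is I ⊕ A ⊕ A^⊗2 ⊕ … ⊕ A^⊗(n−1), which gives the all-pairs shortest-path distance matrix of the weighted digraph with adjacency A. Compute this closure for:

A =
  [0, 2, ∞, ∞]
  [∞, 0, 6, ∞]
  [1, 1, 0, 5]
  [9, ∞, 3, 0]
Closure =
  [0, 2, 8, 13]
  [7, 0, 6, 11]
  [1, 1, 0, 5]
  [4, 4, 3, 0]

This is the Floyd-Warshall all-pairs shortest-path computation. For each intermediate vertex k = 0, 1, …, 3, update dist[i][j] ← min(dist[i][j], dist[i][k] + dist[k][j]). The final matrix gives, for each (i, j), the minimum total weight of any directed path from i to j (possibly empty when i = j).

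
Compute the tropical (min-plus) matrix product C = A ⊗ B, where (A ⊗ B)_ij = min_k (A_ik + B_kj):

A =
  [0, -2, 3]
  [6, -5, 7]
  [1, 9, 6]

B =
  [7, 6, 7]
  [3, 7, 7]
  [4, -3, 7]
A ⊗ B =
  [1, 0, 5]
  [-2, 2, 2]
  [8, 3, 8]

Apply the min-plus product entry-by-entry:
  C[0][0] = min over k of (A[0][0] + B[0][0] = 0 + 7 = 7, A[0][1] + B[1][0] = -2 + 3 = 1, A[0][2] + B[2][0] = 3 + 4 = 7) = 1 (attained at k = 1)
  C[0][1] = min over k of (A[0][0] + B[0][1] = 0 + 6 = 6, A[0][1] + B[1][1] = -2 + 7 = 5, A[0][2] + B[2][1] = 3 + -3 = 0) = 0 (attained at k = 2)
  C[0][2] = min over k of (A[0][0] + B[0][2] = 0 + 7 = 7, A[0][1] + B[1][2] = -2 + 7 = 5, A[0][2] + B[2][2] = 3 + 7 = 10) = 5 (attained at k = 1)
  C[1][0] = min over k of (A[1][0] + B[0][0] = 6 + 7 = 13, A[1][1] + B[1][0] = -5 + 3 = -2, A[1][2] + B[2][0] = 7 + 4 = 11) = -2 (attained at k = 1)
  C[1][1] = min over k of (A[1][0] + B[0][1] = 6 + 6 = 12, A[1][1] + B[1][1] = -5 + 7 = 2, A[1][2] + B[2][1] = 7 + -3 = 4) = 2 (attained at k = 1)
  C[1][2] = min over k of (A[1][0] + B[0][2] = 6 + 7 = 13, A[1][1] + B[1][2] = -5 + 7 = 2, A[1][2] + B[2][2] = 7 + 7 = 14) = 2 (attained at k = 1)
  C[2][0] = min over k of (A[2][0] + B[0][0] = 1 + 7 = 8, A[2][1] + B[1][0] = 9 + 3 = 12, A[2][2] + B[2][0] = 6 + 4 = 10) = 8 (attained at k = 0)
  C[2][1] = min over k of (A[2][0] + B[0][1] = 1 + 6 = 7, A[2][1] + B[1][1] = 9 + 7 = 16, A[2][2] + B[2][1] = 6 + -3 = 3) = 3 (attained at k = 2)
  C[2][2] = min over k of (A[2][0] + B[0][2] = 1 + 7 = 8, A[2][1] + B[1][2] = 9 + 7 = 16, A[2][2] + B[2][2] = 6 + 7 = 13) = 8 (attained at k = 0)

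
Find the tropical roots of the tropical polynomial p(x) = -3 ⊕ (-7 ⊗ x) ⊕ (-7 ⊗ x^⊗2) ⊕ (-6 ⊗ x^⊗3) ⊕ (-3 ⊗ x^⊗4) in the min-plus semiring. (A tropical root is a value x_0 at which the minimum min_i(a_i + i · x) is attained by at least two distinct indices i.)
Roots: {-3, -1, 0, 4}

Each tropical root is a break point of the lower envelope of the lines y = a_i + i · x (there are 5 lines, with slopes 0, 1, ..., 4). Only the lines that attain the minimum somewhere contribute to roots; other lines are dominated. Here the surviving (envelope) indices are i = 4, i = 3, i = 2, i = 1, i = 0.
Intersections between consecutive envelope lines give the roots: for adjacent envelope indices i < j the intersection is x = (a_i − a_j) / (j − i). Reading off the sorted break points: {-3, -1, 0, 4}.
Verification: at each break x_0, at least two indices attain the minimum of min_i(a_i + i · x_0).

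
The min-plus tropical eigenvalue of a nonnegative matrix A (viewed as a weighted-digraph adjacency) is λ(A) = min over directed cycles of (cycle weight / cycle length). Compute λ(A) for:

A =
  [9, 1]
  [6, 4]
λ(A) = 7/2

Enumerate directed cycles and compute their means (weight / length). Sample:
  cycle 0 → 0: weight = 9, length = 1, mean = 9/1 ≈ 9.000
  cycle 1 → 1: weight = 4, length = 1, mean = 4/1 ≈ 4.000
  cycle 0 → 1 → 0: weight = 7, length = 2, mean = 7/2 ≈ 3.500
  cycle 1 → 0 → 1: weight = 7, length = 2, mean = 7/2 ≈ 3.500
Minimum mean = 3.500, attained e.g. along the cycle 0 → 1 → 0 with weight 7 and length 2. So λ(A) = 7/2 = 7/2.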